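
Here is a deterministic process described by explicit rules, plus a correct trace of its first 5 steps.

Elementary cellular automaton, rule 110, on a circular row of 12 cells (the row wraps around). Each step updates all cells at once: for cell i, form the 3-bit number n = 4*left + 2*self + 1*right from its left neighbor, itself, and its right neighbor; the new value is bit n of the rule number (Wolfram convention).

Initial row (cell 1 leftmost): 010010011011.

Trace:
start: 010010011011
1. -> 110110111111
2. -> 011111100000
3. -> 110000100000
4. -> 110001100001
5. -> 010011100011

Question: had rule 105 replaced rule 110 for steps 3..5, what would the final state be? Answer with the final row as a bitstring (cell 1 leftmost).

(re-executing steps 3..5 under rule 105; state before step 3: 011111100000)
3. -> 010000101111
4. -> 100110011001
5. -> 100110011001

100110011001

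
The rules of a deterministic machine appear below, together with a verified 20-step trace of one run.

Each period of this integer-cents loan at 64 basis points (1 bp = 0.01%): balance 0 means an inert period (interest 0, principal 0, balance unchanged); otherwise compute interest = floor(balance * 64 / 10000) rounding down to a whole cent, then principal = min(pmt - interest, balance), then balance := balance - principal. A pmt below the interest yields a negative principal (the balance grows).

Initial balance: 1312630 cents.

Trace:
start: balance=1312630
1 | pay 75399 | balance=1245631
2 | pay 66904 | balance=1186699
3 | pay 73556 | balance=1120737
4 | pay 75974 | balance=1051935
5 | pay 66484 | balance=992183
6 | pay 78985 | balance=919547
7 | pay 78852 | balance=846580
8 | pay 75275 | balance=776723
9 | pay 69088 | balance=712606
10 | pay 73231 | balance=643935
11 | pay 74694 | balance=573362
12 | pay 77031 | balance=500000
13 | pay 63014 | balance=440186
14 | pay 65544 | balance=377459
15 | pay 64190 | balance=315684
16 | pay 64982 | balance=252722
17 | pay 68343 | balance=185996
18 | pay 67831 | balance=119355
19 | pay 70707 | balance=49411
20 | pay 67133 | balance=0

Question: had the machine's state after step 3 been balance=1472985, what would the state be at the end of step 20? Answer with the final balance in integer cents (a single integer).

state after step 3 := balance=1472985
4 | pay 75974 | balance=1406438
5 | pay 66484 | balance=1348955
6 | pay 78985 | balance=1278603
7 | pay 78852 | balance=1207934
8 | pay 75275 | balance=1140389
9 | pay 69088 | balance=1078599
10 | pay 73231 | balance=1012271
11 | pay 74694 | balance=944055
12 | pay 77031 | balance=873065
13 | pay 63014 | balance=815638
14 | pay 65544 | balance=755314
15 | pay 64190 | balance=695958
16 | pay 64982 | balance=635430
17 | pay 68343 | balance=571153
18 | pay 67831 | balance=506977
19 | pay 70707 | balance=439514
20 | pay 67133 | balance=375193

375193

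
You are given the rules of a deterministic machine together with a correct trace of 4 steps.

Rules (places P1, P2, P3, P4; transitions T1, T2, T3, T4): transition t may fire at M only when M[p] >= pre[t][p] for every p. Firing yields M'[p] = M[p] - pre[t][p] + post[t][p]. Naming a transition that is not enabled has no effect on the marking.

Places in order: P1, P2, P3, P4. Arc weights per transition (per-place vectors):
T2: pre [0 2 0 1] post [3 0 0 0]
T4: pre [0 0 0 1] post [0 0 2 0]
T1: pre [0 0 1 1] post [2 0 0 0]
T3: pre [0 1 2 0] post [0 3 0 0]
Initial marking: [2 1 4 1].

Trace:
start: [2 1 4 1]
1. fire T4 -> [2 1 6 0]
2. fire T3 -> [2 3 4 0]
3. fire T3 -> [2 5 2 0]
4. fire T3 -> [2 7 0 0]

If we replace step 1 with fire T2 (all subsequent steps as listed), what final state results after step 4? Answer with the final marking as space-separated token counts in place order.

(re-executing from step 1 with the substitution; state before step 1: [2 1 4 1])
1. fire T2 -> [2 1 4 1]
2. fire T3 -> [2 3 2 1]
3. fire T3 -> [2 5 0 1]
4. fire T3 -> [2 5 0 1]

2 5 0 1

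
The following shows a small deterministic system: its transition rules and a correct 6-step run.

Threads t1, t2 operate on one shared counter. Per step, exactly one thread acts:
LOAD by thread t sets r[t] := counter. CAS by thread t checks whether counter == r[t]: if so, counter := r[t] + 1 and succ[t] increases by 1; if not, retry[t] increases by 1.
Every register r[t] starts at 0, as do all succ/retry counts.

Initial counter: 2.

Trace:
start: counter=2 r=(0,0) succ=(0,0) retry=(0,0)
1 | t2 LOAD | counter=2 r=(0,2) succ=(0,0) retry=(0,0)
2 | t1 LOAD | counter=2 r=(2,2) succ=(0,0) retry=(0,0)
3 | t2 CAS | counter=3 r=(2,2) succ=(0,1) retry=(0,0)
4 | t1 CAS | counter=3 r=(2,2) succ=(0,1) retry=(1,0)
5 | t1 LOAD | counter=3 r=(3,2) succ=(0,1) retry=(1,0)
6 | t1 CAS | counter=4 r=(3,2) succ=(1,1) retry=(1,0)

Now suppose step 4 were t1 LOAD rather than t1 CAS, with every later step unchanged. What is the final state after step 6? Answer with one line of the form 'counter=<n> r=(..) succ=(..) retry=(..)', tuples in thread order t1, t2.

counter=4 r=(3,2) succ=(1,1) retry=(0,0)

(re-executing from step 4 with the substitution; state before step 4: counter=3 r=(2,2) succ=(0,1) retry=(0,0))
4 | t1 LOAD | counter=3 r=(3,2) succ=(0,1) retry=(0,0)
5 | t1 LOAD | counter=3 r=(3,2) succ=(0,1) retry=(0,0)
6 | t1 CAS | counter=4 r=(3,2) succ=(1,1) retry=(0,0)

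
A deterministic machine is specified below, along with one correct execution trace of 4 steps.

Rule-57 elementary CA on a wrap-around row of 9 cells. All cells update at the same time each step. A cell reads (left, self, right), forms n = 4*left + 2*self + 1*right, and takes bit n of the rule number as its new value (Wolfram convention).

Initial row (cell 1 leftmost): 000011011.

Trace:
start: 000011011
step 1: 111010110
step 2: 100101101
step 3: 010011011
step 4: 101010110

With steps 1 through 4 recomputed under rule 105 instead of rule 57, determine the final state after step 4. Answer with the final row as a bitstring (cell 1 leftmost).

011001010

(re-executing steps 1..4 under rule 105; state before step 1: 000011011)
step 1: 011011111
step 2: 111110001
step 3: 000010101
step 4: 011001010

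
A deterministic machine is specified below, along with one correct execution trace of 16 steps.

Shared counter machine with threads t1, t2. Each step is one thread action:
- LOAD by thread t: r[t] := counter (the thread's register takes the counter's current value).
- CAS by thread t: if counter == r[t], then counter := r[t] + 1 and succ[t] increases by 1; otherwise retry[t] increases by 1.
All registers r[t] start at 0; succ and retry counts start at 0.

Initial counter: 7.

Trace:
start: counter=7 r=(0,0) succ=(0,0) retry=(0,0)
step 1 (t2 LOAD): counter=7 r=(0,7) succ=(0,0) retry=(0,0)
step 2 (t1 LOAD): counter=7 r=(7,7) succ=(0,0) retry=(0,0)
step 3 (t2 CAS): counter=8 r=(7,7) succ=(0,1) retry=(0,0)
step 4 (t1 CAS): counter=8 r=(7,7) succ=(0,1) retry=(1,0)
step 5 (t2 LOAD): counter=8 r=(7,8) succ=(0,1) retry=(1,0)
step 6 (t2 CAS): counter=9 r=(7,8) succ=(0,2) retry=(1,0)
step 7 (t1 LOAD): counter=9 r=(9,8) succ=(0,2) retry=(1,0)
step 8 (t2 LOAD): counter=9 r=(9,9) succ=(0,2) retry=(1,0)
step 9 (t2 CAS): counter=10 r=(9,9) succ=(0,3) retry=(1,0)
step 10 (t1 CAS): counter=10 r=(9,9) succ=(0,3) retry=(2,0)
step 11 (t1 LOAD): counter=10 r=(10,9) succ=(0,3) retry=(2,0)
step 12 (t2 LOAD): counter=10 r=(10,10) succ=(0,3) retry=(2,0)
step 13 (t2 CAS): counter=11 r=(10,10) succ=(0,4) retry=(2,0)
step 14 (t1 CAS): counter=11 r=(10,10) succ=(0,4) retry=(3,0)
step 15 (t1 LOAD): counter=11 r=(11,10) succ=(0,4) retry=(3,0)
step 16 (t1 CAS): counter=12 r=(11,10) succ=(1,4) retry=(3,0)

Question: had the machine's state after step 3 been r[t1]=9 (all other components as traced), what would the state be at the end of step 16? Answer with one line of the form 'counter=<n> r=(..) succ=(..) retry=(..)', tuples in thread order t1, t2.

state after step 3 := counter=8 r=(9,7) succ=(0,1) retry=(0,0)
step 4 (t1 CAS): counter=8 r=(9,7) succ=(0,1) retry=(1,0)
step 5 (t2 LOAD): counter=8 r=(9,8) succ=(0,1) retry=(1,0)
step 6 (t2 CAS): counter=9 r=(9,8) succ=(0,2) retry=(1,0)
step 7 (t1 LOAD): counter=9 r=(9,8) succ=(0,2) retry=(1,0)
step 8 (t2 LOAD): counter=9 r=(9,9) succ=(0,2) retry=(1,0)
step 9 (t2 CAS): counter=10 r=(9,9) succ=(0,3) retry=(1,0)
step 10 (t1 CAS): counter=10 r=(9,9) succ=(0,3) retry=(2,0)
step 11 (t1 LOAD): counter=10 r=(10,9) succ=(0,3) retry=(2,0)
step 12 (t2 LOAD): counter=10 r=(10,10) succ=(0,3) retry=(2,0)
step 13 (t2 CAS): counter=11 r=(10,10) succ=(0,4) retry=(2,0)
step 14 (t1 CAS): counter=11 r=(10,10) succ=(0,4) retry=(3,0)
step 15 (t1 LOAD): counter=11 r=(11,10) succ=(0,4) retry=(3,0)
step 16 (t1 CAS): counter=12 r=(11,10) succ=(1,4) retry=(3,0)

counter=12 r=(11,10) succ=(1,4) retry=(3,0)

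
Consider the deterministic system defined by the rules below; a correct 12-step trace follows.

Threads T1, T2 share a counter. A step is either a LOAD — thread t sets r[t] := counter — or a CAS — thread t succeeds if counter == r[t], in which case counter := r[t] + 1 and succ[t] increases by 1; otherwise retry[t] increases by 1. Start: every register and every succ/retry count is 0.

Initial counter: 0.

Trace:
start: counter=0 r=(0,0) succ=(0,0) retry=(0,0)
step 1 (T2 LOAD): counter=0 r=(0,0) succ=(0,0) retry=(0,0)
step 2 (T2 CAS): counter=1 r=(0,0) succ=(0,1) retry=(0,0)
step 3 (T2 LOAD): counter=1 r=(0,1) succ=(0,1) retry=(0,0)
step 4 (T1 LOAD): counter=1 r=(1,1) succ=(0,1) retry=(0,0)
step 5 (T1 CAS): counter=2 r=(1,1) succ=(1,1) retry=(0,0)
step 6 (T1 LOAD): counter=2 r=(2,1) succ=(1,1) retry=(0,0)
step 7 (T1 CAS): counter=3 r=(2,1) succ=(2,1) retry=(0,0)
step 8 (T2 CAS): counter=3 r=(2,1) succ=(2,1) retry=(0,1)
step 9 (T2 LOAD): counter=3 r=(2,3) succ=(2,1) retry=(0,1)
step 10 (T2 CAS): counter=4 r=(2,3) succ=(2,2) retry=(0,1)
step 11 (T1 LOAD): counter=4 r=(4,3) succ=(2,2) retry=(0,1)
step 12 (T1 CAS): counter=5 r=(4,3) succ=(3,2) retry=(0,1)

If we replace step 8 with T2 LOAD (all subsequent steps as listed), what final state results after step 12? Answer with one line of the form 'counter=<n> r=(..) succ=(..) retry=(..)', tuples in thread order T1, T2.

(re-executing from step 8 with the substitution; state before step 8: counter=3 r=(2,1) succ=(2,1) retry=(0,0))
step 8 (T2 LOAD): counter=3 r=(2,3) succ=(2,1) retry=(0,0)
step 9 (T2 LOAD): counter=3 r=(2,3) succ=(2,1) retry=(0,0)
step 10 (T2 CAS): counter=4 r=(2,3) succ=(2,2) retry=(0,0)
step 11 (T1 LOAD): counter=4 r=(4,3) succ=(2,2) retry=(0,0)
step 12 (T1 CAS): counter=5 r=(4,3) succ=(3,2) retry=(0,0)

counter=5 r=(4,3) succ=(3,2) retry=(0,0)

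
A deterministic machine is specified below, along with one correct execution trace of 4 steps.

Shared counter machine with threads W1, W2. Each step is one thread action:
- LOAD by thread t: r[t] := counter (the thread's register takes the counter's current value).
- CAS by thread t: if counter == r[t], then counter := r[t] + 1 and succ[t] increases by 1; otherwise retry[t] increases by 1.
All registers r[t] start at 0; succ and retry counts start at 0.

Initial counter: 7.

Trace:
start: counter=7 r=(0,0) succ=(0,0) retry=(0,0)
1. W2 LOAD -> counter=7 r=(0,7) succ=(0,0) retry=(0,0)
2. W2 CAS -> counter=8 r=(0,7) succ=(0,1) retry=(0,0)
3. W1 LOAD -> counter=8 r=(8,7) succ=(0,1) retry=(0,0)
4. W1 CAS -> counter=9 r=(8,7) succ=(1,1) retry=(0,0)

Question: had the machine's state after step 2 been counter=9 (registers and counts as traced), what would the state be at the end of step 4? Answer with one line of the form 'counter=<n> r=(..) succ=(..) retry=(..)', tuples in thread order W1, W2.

counter=10 r=(9,7) succ=(1,1) retry=(0,0)

state after step 2 := counter=9 r=(0,7) succ=(0,1) retry=(0,0)
3. W1 LOAD -> counter=9 r=(9,7) succ=(0,1) retry=(0,0)
4. W1 CAS -> counter=10 r=(9,7) succ=(1,1) retry=(0,0)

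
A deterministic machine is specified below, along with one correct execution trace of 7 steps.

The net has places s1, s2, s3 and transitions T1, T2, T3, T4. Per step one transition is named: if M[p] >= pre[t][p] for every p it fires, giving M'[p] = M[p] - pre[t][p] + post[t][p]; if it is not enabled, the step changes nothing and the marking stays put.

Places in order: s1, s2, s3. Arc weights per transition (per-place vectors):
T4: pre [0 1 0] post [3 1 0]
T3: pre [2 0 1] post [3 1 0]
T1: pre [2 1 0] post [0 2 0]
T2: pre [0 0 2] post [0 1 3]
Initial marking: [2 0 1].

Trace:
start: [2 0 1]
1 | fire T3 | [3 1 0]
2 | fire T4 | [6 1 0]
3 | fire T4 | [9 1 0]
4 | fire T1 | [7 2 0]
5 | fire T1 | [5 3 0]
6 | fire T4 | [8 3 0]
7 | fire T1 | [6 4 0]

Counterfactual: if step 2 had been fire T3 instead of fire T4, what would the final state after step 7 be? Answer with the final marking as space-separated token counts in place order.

3 4 0

(re-executing from step 2 with the substitution; state before step 2: [3 1 0])
2 | fire T3 | [3 1 0]
3 | fire T4 | [6 1 0]
4 | fire T1 | [4 2 0]
5 | fire T1 | [2 3 0]
6 | fire T4 | [5 3 0]
7 | fire T1 | [3 4 0]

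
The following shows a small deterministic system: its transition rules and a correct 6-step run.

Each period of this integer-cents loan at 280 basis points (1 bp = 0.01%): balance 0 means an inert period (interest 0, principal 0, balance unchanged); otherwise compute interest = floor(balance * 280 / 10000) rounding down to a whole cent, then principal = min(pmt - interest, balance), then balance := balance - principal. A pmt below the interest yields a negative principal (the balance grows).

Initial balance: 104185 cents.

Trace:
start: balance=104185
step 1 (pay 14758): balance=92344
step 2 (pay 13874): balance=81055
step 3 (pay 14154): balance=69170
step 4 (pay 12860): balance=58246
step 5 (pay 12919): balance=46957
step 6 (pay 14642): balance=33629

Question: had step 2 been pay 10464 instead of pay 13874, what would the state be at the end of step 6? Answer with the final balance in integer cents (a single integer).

37438

(re-executing from step 2 with the substitution; state before step 2: balance=92344)
step 2 (pay 10464): balance=84465
step 3 (pay 14154): balance=72676
step 4 (pay 12860): balance=61850
step 5 (pay 12919): balance=50662
step 6 (pay 14642): balance=37438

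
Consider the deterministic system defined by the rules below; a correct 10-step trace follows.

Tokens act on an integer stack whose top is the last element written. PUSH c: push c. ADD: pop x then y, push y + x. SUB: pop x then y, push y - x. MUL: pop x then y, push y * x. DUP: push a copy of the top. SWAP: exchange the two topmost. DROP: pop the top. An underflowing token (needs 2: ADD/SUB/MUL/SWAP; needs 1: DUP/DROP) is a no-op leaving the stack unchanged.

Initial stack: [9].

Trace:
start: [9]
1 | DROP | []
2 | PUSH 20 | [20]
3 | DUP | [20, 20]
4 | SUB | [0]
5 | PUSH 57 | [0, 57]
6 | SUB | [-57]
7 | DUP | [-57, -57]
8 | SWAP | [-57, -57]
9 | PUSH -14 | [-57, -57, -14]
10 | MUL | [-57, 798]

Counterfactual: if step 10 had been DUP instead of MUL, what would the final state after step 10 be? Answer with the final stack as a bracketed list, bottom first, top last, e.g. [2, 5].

(re-executing from step 10 with the substitution; state before step 10: [-57, -57, -14])
10 | DUP | [-57, -57, -14, -14]

[-57, -57, -14, -14]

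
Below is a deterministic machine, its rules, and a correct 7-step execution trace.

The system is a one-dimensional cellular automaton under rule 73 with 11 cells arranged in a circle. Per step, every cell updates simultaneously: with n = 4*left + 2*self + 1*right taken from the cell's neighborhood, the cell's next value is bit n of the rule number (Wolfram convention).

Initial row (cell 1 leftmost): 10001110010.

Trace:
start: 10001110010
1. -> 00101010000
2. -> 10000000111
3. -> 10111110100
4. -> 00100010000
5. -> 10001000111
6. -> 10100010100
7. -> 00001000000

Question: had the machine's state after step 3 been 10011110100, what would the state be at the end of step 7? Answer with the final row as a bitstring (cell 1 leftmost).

state after step 3 := 10011110100
4. -> 00010010000
5. -> 11000000111
6. -> 01011110100
7. -> 00010010001

00010010001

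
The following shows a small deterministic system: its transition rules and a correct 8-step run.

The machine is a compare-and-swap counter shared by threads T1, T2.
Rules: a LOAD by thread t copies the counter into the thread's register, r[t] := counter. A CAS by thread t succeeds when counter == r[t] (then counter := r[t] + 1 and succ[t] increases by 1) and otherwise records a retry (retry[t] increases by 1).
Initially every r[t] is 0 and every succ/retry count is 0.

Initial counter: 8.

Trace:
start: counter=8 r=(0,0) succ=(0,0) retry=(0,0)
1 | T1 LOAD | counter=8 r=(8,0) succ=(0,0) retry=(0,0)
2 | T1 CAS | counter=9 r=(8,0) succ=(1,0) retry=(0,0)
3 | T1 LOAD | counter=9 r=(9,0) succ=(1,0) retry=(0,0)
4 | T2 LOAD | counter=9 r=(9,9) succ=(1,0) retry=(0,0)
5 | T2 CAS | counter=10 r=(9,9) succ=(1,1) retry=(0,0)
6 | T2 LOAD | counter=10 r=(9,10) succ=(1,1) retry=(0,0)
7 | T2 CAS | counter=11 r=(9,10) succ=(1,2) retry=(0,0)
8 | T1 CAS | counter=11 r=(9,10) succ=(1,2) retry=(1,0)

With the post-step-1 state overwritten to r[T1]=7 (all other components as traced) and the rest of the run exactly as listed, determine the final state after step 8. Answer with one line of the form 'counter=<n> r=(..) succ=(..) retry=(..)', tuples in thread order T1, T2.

counter=10 r=(8,9) succ=(0,2) retry=(2,0)

state after step 1 := counter=8 r=(7,0) succ=(0,0) retry=(0,0)
2 | T1 CAS | counter=8 r=(7,0) succ=(0,0) retry=(1,0)
3 | T1 LOAD | counter=8 r=(8,0) succ=(0,0) retry=(1,0)
4 | T2 LOAD | counter=8 r=(8,8) succ=(0,0) retry=(1,0)
5 | T2 CAS | counter=9 r=(8,8) succ=(0,1) retry=(1,0)
6 | T2 LOAD | counter=9 r=(8,9) succ=(0,1) retry=(1,0)
7 | T2 CAS | counter=10 r=(8,9) succ=(0,2) retry=(1,0)
8 | T1 CAS | counter=10 r=(8,9) succ=(0,2) retry=(2,0)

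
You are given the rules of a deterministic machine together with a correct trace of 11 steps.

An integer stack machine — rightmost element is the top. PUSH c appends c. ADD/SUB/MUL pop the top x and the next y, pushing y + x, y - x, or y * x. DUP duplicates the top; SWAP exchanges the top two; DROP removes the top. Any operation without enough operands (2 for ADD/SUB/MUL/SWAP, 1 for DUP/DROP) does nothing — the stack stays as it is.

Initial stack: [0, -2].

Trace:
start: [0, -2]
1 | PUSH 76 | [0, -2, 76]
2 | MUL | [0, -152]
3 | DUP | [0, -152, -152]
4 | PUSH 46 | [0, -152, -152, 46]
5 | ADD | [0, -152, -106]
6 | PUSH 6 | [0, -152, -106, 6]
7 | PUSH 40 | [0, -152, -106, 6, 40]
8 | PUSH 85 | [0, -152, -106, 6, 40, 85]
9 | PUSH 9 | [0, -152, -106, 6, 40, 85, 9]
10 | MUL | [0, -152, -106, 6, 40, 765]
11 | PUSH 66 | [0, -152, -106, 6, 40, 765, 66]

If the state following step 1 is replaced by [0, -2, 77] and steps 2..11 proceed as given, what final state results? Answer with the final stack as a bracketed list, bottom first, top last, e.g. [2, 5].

[0, -154, -108, 6, 40, 765, 66]

state after step 1 := [0, -2, 77]
2 | MUL | [0, -154]
3 | DUP | [0, -154, -154]
4 | PUSH 46 | [0, -154, -154, 46]
5 | ADD | [0, -154, -108]
6 | PUSH 6 | [0, -154, -108, 6]
7 | PUSH 40 | [0, -154, -108, 6, 40]
8 | PUSH 85 | [0, -154, -108, 6, 40, 85]
9 | PUSH 9 | [0, -154, -108, 6, 40, 85, 9]
10 | MUL | [0, -154, -108, 6, 40, 765]
11 | PUSH 66 | [0, -154, -108, 6, 40, 765, 66]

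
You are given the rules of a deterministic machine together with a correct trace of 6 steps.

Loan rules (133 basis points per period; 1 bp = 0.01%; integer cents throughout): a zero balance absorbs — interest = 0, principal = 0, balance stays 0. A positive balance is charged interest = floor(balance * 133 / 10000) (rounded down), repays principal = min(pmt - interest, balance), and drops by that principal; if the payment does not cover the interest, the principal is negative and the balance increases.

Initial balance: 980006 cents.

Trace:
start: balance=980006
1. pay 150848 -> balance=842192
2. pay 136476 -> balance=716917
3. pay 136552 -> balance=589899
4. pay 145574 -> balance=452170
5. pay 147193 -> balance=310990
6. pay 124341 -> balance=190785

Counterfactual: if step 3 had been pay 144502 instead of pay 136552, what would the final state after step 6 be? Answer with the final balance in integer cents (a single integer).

182513

(re-executing from step 3 with the substitution; state before step 3: balance=716917)
3. pay 144502 -> balance=581949
4. pay 145574 -> balance=444114
5. pay 147193 -> balance=302827
6. pay 124341 -> balance=182513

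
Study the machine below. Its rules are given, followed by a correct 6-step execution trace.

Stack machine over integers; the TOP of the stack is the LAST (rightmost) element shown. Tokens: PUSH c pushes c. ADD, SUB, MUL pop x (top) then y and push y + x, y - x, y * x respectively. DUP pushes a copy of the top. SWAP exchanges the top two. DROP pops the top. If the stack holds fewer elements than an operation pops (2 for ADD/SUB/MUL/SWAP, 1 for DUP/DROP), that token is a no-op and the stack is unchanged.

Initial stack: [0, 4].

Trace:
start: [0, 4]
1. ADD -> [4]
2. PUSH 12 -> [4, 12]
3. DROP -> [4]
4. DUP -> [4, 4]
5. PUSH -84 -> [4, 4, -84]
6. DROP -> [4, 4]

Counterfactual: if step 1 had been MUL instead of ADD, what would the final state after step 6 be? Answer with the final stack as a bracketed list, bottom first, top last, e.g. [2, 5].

(re-executing from step 1 with the substitution; state before step 1: [0, 4])
1. MUL -> [0]
2. PUSH 12 -> [0, 12]
3. DROP -> [0]
4. DUP -> [0, 0]
5. PUSH -84 -> [0, 0, -84]
6. DROP -> [0, 0]

[0, 0]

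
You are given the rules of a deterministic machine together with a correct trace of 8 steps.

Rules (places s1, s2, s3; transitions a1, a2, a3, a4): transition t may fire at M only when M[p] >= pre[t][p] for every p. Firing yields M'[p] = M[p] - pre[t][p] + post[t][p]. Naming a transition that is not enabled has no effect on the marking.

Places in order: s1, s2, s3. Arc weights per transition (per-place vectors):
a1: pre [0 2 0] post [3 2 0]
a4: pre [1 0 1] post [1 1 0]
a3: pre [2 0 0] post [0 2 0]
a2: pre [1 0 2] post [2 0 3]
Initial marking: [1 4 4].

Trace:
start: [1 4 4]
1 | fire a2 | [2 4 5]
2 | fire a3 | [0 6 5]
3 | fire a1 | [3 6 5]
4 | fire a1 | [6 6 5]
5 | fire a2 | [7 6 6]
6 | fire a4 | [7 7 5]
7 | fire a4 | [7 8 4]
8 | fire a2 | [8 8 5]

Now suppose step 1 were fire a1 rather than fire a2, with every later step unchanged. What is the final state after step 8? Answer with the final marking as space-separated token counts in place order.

(re-executing from step 1 with the substitution; state before step 1: [1 4 4])
1 | fire a1 | [4 4 4]
2 | fire a3 | [2 6 4]
3 | fire a1 | [5 6 4]
4 | fire a1 | [8 6 4]
5 | fire a2 | [9 6 5]
6 | fire a4 | [9 7 4]
7 | fire a4 | [9 8 3]
8 | fire a2 | [10 8 4]

10 8 4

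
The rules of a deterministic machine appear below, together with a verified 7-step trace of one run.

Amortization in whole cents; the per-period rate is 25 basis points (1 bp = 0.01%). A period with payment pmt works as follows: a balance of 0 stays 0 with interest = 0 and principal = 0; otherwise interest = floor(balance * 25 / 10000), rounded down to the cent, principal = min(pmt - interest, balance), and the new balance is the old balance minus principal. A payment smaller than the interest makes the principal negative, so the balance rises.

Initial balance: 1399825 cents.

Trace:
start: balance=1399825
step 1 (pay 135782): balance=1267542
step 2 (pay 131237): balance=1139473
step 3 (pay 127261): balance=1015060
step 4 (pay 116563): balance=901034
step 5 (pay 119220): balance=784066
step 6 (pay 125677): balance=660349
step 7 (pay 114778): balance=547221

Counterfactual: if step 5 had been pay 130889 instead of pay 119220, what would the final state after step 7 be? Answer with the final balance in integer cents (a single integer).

535493

(re-executing from step 5 with the substitution; state before step 5: balance=901034)
step 5 (pay 130889): balance=772397
step 6 (pay 125677): balance=648650
step 7 (pay 114778): balance=535493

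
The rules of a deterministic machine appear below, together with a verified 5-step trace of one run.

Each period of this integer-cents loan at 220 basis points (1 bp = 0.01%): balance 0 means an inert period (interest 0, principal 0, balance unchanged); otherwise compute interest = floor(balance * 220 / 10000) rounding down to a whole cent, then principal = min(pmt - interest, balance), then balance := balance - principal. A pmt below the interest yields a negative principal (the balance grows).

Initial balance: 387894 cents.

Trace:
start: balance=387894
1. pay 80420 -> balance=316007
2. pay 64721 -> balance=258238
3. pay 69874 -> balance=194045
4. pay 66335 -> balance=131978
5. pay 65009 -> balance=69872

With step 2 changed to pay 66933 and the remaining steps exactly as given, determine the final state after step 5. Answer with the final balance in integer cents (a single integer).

67511

(re-executing from step 2 with the substitution; state before step 2: balance=316007)
2. pay 66933 -> balance=256026
3. pay 69874 -> balance=191784
4. pay 66335 -> balance=129668
5. pay 65009 -> balance=67511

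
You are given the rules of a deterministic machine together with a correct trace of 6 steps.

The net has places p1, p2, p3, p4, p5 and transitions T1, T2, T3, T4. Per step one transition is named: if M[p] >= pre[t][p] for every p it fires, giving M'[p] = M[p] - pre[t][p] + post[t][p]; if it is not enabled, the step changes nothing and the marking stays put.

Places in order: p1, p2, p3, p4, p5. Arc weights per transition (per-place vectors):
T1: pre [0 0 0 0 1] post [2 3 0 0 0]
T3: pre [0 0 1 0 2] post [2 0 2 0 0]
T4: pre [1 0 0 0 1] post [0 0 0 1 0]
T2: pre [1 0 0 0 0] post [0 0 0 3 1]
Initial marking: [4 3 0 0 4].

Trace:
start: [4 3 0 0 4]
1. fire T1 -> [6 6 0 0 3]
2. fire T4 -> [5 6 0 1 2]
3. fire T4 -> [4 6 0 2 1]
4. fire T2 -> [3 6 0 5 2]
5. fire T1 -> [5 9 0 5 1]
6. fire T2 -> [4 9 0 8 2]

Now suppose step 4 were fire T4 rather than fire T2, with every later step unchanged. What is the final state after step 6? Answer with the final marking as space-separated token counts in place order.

(re-executing from step 4 with the substitution; state before step 4: [4 6 0 2 1])
4. fire T4 -> [3 6 0 3 0]
5. fire T1 -> [3 6 0 3 0]
6. fire T2 -> [2 6 0 6 1]

2 6 0 6 1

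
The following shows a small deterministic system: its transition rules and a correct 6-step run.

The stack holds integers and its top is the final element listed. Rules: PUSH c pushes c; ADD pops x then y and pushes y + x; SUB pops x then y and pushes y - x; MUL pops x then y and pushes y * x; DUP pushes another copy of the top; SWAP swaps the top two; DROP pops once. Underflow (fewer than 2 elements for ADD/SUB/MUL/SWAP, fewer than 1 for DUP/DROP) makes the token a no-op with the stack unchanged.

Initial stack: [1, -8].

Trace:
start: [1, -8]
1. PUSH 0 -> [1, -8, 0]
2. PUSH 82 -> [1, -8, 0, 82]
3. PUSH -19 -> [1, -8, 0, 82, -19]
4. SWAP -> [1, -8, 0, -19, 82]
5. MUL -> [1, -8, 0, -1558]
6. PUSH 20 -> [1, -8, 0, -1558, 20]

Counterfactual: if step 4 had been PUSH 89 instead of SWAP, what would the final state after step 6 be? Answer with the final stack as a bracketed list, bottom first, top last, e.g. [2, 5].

(re-executing from step 4 with the substitution; state before step 4: [1, -8, 0, 82, -19])
4. PUSH 89 -> [1, -8, 0, 82, -19, 89]
5. MUL -> [1, -8, 0, 82, -1691]
6. PUSH 20 -> [1, -8, 0, 82, -1691, 20]

[1, -8, 0, 82, -1691, 20]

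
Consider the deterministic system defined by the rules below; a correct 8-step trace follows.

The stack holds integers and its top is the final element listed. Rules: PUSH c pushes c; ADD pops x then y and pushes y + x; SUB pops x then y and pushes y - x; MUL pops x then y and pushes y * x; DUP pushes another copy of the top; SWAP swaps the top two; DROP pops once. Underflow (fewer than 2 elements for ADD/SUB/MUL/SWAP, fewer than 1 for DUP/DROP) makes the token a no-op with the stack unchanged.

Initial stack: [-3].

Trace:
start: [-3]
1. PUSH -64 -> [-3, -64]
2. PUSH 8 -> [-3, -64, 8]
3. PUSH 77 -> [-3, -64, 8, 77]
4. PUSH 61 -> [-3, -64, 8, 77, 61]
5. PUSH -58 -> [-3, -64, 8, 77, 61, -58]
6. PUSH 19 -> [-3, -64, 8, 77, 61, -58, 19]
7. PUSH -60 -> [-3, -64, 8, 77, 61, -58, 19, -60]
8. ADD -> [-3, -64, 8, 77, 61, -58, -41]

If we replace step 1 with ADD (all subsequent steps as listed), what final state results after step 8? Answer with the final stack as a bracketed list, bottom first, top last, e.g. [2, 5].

[-3, 8, 77, 61, -58, -41]

(re-executing from step 1 with the substitution; state before step 1: [-3])
1. ADD -> [-3]
2. PUSH 8 -> [-3, 8]
3. PUSH 77 -> [-3, 8, 77]
4. PUSH 61 -> [-3, 8, 77, 61]
5. PUSH -58 -> [-3, 8, 77, 61, -58]
6. PUSH 19 -> [-3, 8, 77, 61, -58, 19]
7. PUSH -60 -> [-3, 8, 77, 61, -58, 19, -60]
8. ADD -> [-3, 8, 77, 61, -58, -41]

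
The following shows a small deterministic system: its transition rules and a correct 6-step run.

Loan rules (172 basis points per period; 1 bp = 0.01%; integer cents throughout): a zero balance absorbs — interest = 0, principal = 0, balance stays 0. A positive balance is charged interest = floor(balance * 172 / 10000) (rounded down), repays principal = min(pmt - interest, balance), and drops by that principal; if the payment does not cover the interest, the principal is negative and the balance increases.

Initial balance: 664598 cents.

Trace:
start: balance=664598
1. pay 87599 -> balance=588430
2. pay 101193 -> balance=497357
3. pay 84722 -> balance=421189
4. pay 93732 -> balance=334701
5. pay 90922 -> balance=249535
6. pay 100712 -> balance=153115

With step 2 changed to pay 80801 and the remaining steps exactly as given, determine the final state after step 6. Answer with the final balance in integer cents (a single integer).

174947

(re-executing from step 2 with the substitution; state before step 2: balance=588430)
2. pay 80801 -> balance=517749
3. pay 84722 -> balance=441932
4. pay 93732 -> balance=355801
5. pay 90922 -> balance=270998
6. pay 100712 -> balance=174947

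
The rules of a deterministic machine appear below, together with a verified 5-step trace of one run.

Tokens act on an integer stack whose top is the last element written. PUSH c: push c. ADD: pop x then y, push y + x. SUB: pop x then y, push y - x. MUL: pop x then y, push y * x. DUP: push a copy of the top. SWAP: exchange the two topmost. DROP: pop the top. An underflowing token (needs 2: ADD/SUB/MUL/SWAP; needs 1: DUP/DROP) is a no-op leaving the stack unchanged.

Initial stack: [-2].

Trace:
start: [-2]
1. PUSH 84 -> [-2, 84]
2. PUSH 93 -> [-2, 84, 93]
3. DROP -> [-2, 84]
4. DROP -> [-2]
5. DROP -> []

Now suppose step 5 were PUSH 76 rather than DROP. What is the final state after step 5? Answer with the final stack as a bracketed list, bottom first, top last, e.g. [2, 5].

(re-executing from step 5 with the substitution; state before step 5: [-2])
5. PUSH 76 -> [-2, 76]

[-2, 76]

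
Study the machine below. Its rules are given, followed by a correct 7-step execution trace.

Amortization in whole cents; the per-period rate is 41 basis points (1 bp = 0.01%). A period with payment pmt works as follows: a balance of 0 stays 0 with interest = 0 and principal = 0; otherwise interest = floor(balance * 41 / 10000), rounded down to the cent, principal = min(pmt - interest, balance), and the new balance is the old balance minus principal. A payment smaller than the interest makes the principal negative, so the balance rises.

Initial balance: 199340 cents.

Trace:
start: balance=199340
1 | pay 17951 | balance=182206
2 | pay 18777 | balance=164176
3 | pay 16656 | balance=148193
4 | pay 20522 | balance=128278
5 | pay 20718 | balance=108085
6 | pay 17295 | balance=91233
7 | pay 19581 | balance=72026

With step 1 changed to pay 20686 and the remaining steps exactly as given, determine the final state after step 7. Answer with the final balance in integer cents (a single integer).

69221

(re-executing from step 1 with the substitution; state before step 1: balance=199340)
1 | pay 20686 | balance=179471
2 | pay 18777 | balance=161429
3 | pay 16656 | balance=145434
4 | pay 20522 | balance=125508
5 | pay 20718 | balance=105304
6 | pay 17295 | balance=88440
7 | pay 19581 | balance=69221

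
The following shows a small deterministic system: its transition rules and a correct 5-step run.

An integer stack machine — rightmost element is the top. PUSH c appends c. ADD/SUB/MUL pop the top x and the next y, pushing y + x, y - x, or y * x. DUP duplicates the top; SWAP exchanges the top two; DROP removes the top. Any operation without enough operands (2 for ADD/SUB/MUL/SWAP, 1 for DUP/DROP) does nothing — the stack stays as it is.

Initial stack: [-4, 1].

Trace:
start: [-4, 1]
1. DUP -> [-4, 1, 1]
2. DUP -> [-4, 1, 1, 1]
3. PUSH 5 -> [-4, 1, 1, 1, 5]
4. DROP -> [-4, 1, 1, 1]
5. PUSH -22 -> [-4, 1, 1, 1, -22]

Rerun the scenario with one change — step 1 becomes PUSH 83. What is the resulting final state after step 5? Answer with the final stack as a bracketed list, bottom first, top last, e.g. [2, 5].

(re-executing from step 1 with the substitution; state before step 1: [-4, 1])
1. PUSH 83 -> [-4, 1, 83]
2. DUP -> [-4, 1, 83, 83]
3. PUSH 5 -> [-4, 1, 83, 83, 5]
4. DROP -> [-4, 1, 83, 83]
5. PUSH -22 -> [-4, 1, 83, 83, -22]

[-4, 1, 83, 83, -22]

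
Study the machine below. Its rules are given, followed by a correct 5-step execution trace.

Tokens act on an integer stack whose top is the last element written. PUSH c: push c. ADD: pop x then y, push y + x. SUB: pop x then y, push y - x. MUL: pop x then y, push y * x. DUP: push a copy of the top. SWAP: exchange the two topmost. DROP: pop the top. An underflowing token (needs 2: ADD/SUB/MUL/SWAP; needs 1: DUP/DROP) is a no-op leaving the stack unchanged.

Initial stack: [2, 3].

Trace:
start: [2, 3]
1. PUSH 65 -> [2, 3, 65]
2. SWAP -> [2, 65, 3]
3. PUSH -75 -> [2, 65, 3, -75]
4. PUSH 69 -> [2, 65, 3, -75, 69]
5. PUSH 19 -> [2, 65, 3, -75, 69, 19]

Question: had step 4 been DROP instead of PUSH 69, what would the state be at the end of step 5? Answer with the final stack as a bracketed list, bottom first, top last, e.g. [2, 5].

[2, 65, 3, 19]

(re-executing from step 4 with the substitution; state before step 4: [2, 65, 3, -75])
4. DROP -> [2, 65, 3]
5. PUSH 19 -> [2, 65, 3, 19]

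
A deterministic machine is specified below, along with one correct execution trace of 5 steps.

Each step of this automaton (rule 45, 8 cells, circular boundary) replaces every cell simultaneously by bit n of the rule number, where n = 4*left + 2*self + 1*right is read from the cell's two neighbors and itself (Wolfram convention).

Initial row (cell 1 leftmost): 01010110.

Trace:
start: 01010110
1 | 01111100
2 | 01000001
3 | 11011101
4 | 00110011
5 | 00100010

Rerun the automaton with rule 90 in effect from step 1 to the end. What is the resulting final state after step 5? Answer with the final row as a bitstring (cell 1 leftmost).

00000000

(re-executing steps 1..5 under rule 90; state before step 1: 01010110)
1 | 10000111
2 | 11001100
3 | 11111111
4 | 00000000
5 | 00000000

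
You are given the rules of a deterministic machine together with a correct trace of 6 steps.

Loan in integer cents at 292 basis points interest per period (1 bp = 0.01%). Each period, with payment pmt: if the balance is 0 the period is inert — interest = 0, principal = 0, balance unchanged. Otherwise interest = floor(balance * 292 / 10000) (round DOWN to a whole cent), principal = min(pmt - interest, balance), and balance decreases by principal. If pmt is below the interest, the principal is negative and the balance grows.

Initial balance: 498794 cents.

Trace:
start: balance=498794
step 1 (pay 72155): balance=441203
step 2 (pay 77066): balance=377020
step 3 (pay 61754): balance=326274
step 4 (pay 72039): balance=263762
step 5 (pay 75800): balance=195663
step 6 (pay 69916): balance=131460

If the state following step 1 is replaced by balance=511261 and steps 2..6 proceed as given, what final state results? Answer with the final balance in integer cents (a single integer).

212362

state after step 1 := balance=511261
step 2 (pay 77066): balance=449123
step 3 (pay 61754): balance=400483
step 4 (pay 72039): balance=340138
step 5 (pay 75800): balance=274270
step 6 (pay 69916): balance=212362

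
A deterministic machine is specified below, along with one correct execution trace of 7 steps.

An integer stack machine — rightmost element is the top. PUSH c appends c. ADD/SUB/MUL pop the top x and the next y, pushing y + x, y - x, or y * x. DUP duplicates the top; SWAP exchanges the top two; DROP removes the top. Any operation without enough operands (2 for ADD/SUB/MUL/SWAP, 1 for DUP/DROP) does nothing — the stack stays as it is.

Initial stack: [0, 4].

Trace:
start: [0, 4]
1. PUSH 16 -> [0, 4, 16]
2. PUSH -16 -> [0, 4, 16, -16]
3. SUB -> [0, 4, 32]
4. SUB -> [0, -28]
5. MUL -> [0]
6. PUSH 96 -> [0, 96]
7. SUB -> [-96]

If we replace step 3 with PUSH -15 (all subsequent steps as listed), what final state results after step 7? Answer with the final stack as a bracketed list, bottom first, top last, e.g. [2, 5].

[0, 4, -112]

(re-executing from step 3 with the substitution; state before step 3: [0, 4, 16, -16])
3. PUSH -15 -> [0, 4, 16, -16, -15]
4. SUB -> [0, 4, 16, -1]
5. MUL -> [0, 4, -16]
6. PUSH 96 -> [0, 4, -16, 96]
7. SUB -> [0, 4, -112]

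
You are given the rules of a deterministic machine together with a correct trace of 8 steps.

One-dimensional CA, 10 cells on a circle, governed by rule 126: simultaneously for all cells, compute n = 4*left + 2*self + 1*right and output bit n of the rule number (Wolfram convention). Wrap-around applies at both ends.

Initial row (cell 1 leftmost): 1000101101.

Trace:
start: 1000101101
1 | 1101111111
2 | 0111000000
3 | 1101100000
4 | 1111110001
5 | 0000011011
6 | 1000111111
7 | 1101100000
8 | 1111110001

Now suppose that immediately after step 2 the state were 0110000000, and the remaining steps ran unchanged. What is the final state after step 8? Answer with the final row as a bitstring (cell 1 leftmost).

state after step 2 := 0110000000
3 | 1111000000
4 | 1001100001
5 | 1111110011
6 | 0000011110
7 | 0000110011
8 | 1001111111

1001111111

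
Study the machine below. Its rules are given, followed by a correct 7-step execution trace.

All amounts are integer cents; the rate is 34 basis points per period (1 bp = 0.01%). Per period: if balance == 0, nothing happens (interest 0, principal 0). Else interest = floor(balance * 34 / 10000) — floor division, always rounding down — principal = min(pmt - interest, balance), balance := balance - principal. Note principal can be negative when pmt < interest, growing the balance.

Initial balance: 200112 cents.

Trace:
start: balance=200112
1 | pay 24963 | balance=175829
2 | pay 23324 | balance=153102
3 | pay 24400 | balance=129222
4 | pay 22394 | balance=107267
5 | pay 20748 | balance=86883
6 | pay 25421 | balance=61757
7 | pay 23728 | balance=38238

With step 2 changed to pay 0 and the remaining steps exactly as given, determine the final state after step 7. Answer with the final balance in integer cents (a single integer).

61961

(re-executing from step 2 with the substitution; state before step 2: balance=175829)
2 | pay 0 | balance=176426
3 | pay 24400 | balance=152625
4 | pay 22394 | balance=130749
5 | pay 20748 | balance=110445
6 | pay 25421 | balance=85399
7 | pay 23728 | balance=61961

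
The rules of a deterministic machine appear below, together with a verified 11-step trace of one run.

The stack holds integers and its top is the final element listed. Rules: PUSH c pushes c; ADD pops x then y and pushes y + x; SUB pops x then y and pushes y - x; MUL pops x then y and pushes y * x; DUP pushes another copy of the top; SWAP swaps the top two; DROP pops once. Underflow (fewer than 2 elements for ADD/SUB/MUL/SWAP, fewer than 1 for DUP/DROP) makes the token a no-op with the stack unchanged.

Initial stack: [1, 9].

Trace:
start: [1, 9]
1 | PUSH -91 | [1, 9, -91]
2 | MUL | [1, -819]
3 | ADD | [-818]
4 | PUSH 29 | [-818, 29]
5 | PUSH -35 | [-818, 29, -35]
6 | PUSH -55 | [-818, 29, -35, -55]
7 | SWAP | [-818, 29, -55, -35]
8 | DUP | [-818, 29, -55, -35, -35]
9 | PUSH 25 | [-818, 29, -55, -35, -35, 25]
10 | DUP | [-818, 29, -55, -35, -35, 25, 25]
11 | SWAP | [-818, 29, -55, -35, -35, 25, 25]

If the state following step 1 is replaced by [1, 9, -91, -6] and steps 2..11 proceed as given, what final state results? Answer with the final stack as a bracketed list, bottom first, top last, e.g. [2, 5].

[1, 555, 29, -55, -35, -35, 25, 25]

state after step 1 := [1, 9, -91, -6]
2 | MUL | [1, 9, 546]
3 | ADD | [1, 555]
4 | PUSH 29 | [1, 555, 29]
5 | PUSH -35 | [1, 555, 29, -35]
6 | PUSH -55 | [1, 555, 29, -35, -55]
7 | SWAP | [1, 555, 29, -55, -35]
8 | DUP | [1, 555, 29, -55, -35, -35]
9 | PUSH 25 | [1, 555, 29, -55, -35, -35, 25]
10 | DUP | [1, 555, 29, -55, -35, -35, 25, 25]
11 | SWAP | [1, 555, 29, -55, -35, -35, 25, 25]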